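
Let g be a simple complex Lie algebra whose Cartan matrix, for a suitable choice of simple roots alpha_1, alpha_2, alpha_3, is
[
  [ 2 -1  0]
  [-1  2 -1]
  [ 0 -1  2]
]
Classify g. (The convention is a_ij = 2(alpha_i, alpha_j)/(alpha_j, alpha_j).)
The matrix has rank 3 with 2's on the diagonal. Reading the off-diagonal entries as Dynkin edges (a single edge where a_ij = a_ji = -1; a double or triple edge where a_ij * a_ji = 2 or 3), the diagram is a chain of 3 nodes with single edges (A_3). One simple-root ordering that puts it in standard form is (alpha_3, alpha_2, alpha_1). So the algebra is type A_3, i.e. sl(4).

A_3 (sl(4))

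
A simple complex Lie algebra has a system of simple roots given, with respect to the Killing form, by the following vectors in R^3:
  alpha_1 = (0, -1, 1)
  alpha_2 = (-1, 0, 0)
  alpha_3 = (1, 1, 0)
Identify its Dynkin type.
Compute the Cartan integers a_ij = 2(alpha_i, alpha_j)/(alpha_j, alpha_j); the resulting 3x3 Cartan matrix is
[[2, 0, -1], [0, 2, -1], [-1, -2, 2]].
The roots have two lengths (squared-length ratio 2:1); the short ones are alpha_{2}. The associated Dynkin diagram is a chain of 3 nodes with a double edge at one end; the terminal node there is the unique short simple root (B_3), so the type is B_3 (the algebra so(7)).

type B_3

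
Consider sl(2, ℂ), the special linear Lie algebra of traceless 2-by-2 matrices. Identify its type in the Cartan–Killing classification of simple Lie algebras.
type A_1

This is sl(2), which has dimension 2^2 - 1 = 3 and rank 2 - 1 = 1 (a Cartan subalgebra is the diagonal traceless matrices). In the classification of classical Lie algebras, the special linear algebra sl(n+1) has type A_n; here n = 1, so the Dynkin diagram is a chain of 1 nodes with single edges (A_1). Hence the type is A_1.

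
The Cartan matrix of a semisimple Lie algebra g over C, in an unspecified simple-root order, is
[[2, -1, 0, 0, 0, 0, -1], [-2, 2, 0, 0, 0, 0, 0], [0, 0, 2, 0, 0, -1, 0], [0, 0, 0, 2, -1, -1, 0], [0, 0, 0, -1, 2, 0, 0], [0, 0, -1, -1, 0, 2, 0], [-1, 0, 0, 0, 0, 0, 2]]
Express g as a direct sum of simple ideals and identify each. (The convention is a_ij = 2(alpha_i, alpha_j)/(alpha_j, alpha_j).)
A_4 + C_3

The diagram associated to this matrix has two connected components: the simple roots {alpha_3, alpha_4, alpha_5, alpha_6} form a chain of 4 nodes with single edges (A_4), and {alpha_1, alpha_2, alpha_7} form a chain of 3 nodes with a double edge at one end; the terminal node there is the unique long simple root (C_3). A semisimple Lie algebra decomposes uniquely as the direct sum of simple ideals, one per connected component of its Dynkin diagram, so g ≅ A_4 ⊕ C_3 (dimension 24 + 21 = 45).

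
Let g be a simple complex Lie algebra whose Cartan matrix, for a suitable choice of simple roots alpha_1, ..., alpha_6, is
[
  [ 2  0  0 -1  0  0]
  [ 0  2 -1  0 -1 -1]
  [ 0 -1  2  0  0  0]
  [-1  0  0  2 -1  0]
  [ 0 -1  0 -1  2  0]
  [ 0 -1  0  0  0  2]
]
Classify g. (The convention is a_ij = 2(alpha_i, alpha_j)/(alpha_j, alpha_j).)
The matrix has rank 6 with 2's on the diagonal. Reading the off-diagonal entries as Dynkin edges (a single edge where a_ij = a_ji = -1; a double or triple edge where a_ij * a_ji = 2 or 3), the diagram is a chain of 4 nodes with a fork of two nodes at one end (D_6). One simple-root ordering that puts it in standard form is (alpha_1, alpha_4, alpha_5, alpha_2, alpha_3, alpha_6). So the algebra is type D_6, i.e. so(12).

D_6 (so(12))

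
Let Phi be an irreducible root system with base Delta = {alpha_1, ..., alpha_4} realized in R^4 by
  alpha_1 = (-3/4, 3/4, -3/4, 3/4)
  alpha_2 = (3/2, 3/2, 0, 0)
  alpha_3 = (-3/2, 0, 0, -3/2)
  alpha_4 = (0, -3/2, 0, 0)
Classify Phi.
Compute the Cartan integers a_ij = 2(alpha_i, alpha_j)/(alpha_j, alpha_j); the resulting 4x4 Cartan matrix is
[[2, 0, 0, -1], [0, 2, -1, -2], [0, -1, 2, 0], [-1, -1, 0, 2]].
The roots have two lengths (squared-length ratio 2:1); the short ones are alpha_{1,4}. The associated Dynkin diagram is a chain of 4 nodes with a double edge between the middle two (F_4), so the type is F_4.

F_4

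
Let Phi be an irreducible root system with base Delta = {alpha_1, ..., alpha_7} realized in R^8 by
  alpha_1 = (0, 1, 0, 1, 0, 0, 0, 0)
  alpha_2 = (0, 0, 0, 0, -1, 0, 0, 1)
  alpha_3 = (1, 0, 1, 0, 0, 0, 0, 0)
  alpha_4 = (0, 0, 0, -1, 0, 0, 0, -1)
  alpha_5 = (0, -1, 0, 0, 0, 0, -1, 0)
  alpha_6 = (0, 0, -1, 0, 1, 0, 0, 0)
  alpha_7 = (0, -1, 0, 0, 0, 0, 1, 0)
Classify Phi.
type D_7

Compute the Cartan integers a_ij = 2(alpha_i, alpha_j)/(alpha_j, alpha_j); the resulting 7x7 Cartan matrix is
[[2, 0, 0, -1, -1, 0, -1], [0, 2, 0, -1, 0, -1, 0], [0, 0, 2, 0, 0, -1, 0], [-1, -1, 0, 2, 0, 0, 0], [-1, 0, 0, 0, 2, 0, 0], [0, -1, -1, 0, 0, 2, 0], [-1, 0, 0, 0, 0, 0, 2]].
All simple roots have the same length, so the diagram is simply laced. The associated Dynkin diagram is a chain of 5 nodes with a fork of two nodes at one end (D_7), so the type is D_7 (the algebra so(14)).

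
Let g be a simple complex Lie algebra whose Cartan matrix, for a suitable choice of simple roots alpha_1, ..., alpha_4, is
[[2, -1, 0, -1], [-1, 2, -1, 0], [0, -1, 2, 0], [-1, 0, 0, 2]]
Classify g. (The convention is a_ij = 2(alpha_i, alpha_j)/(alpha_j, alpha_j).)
A_4 (sl(5))

The matrix has rank 4 with 2's on the diagonal. Reading the off-diagonal entries as Dynkin edges (a single edge where a_ij = a_ji = -1; a double or triple edge where a_ij * a_ji = 2 or 3), the diagram is a chain of 4 nodes with single edges (A_4). One simple-root ordering that puts it in standard form is (alpha_3, alpha_2, alpha_1, alpha_4). So the algebra is type A_4, i.e. sl(5).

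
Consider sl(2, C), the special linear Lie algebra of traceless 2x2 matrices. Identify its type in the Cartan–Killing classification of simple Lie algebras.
A_1 (sl(2))

This is sl(2), which has dimension 2^2 - 1 = 3 and rank 2 - 1 = 1 (a Cartan subalgebra is the diagonal traceless matrices). In the classification of classical Lie algebras, the special linear algebra sl(n+1) has type A_n; here n = 1, so the Dynkin diagram is a chain of 1 nodes with single edges (A_1). Hence the type is A_1.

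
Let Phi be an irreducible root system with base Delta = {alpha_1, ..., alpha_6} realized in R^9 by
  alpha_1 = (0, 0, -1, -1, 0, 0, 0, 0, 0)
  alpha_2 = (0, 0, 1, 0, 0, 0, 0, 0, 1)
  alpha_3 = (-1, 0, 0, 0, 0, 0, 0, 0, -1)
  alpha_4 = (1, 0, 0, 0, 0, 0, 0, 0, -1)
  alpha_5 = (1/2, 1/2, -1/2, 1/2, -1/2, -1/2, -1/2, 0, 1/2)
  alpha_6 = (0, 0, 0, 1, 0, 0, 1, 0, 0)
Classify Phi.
E_6

Compute the Cartan integers a_ij = 2(alpha_i, alpha_j)/(alpha_j, alpha_j); the resulting 6x6 Cartan matrix is
[[2, -1, 0, 0, 0, -1], [-1, 2, -1, -1, 0, 0], [0, -1, 2, 0, -1, 0], [0, -1, 0, 2, 0, 0], [0, 0, -1, 0, 2, 0], [-1, 0, 0, 0, 0, 2]].
All simple roots have the same length, so the diagram is simply laced. The associated Dynkin diagram is a chain of 5 nodes with one extra node attached to the third node from one end (E_6), so the type is E_6.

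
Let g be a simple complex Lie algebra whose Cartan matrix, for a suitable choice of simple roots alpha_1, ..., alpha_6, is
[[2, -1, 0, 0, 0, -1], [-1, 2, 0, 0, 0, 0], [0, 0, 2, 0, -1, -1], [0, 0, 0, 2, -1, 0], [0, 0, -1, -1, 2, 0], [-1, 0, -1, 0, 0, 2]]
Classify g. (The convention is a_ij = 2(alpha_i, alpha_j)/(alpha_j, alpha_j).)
A6

The matrix has rank 6 with 2's on the diagonal. Reading the off-diagonal entries as Dynkin edges (a single edge where a_ij = a_ji = -1; a double or triple edge where a_ij * a_ji = 2 or 3), the diagram is a chain of 6 nodes with single edges (A_6). One simple-root ordering that puts it in standard form is (alpha_4, alpha_5, alpha_3, alpha_6, alpha_1, alpha_2). So the algebra is type A_6, i.e. sl(7).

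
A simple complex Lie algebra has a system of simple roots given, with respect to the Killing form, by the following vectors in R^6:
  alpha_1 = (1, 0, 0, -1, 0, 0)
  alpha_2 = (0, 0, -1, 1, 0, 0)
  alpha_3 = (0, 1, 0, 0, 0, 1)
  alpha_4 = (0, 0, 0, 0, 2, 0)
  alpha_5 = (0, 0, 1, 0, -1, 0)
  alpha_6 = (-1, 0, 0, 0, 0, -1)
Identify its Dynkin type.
type C_6

Compute the Cartan integers a_ij = 2(alpha_i, alpha_j)/(alpha_j, alpha_j); the resulting 6x6 Cartan matrix is
[[2, -1, 0, 0, 0, -1], [-1, 2, 0, 0, -1, 0], [0, 0, 2, 0, 0, -1], [0, 0, 0, 2, -2, 0], [0, -1, 0, -1, 2, 0], [-1, 0, -1, 0, 0, 2]].
The roots have two lengths (squared-length ratio 2:1); the short ones are alpha_{1,2,3,5,6}. The associated Dynkin diagram is a chain of 6 nodes with a double edge at one end; the terminal node there is the unique long simple root (C_6), so the type is C_6 (the algebra sp(12)).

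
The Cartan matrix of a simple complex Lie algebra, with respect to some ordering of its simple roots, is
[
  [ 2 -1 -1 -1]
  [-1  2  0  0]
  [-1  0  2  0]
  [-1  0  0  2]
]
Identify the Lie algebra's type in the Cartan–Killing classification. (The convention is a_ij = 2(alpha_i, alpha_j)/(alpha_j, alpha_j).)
D_4

The matrix has rank 4 with 2's on the diagonal. Reading the off-diagonal entries as Dynkin edges (a single edge where a_ij = a_ji = -1; a double or triple edge where a_ij * a_ji = 2 or 3), the diagram is a chain of 2 nodes with a fork of two nodes at one end (D_4). One simple-root ordering that puts it in standard form is (alpha_2, alpha_1, alpha_3, alpha_4). So the algebra is type D_4, i.e. so(8).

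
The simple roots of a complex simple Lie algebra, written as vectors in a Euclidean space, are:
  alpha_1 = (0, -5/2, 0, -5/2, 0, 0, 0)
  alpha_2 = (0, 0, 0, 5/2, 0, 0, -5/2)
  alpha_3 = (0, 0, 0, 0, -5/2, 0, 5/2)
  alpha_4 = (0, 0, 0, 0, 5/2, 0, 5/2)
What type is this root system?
D_4

Compute the Cartan integers a_ij = 2(alpha_i, alpha_j)/(alpha_j, alpha_j); the resulting 4x4 Cartan matrix is
[[2, -1, 0, 0], [-1, 2, -1, -1], [0, -1, 2, 0], [0, -1, 0, 2]].
All simple roots have the same length, so the diagram is simply laced. The associated Dynkin diagram is a chain of 2 nodes with a fork of two nodes at one end (D_4), so the type is D_4 (the algebra so(8)).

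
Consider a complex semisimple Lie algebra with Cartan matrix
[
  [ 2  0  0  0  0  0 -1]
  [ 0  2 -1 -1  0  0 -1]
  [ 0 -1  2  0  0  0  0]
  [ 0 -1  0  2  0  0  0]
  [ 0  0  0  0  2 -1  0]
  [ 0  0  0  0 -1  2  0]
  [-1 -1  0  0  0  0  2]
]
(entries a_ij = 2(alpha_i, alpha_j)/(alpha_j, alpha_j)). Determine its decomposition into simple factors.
A2 + D5

The diagram associated to this matrix has two connected components: the simple roots {alpha_5, alpha_6} form a chain of 2 nodes with single edges (A_2), and {alpha_1, alpha_2, alpha_3, alpha_4, alpha_7} form a chain of 3 nodes with a fork of two nodes at one end (D_5). A semisimple Lie algebra decomposes uniquely as the direct sum of simple ideals, one per connected component of its Dynkin diagram, so g ≅ A_2 ⊕ D_5 (dimension 8 + 45 = 53).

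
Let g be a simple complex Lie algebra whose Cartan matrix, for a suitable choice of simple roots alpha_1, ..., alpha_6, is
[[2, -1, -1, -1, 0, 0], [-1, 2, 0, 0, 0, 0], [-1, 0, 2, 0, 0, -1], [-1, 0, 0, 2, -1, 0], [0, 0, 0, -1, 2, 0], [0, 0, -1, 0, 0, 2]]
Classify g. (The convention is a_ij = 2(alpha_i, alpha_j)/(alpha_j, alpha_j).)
E_6

The matrix has rank 6 with 2's on the diagonal. Reading the off-diagonal entries as Dynkin edges (a single edge where a_ij = a_ji = -1; a double or triple edge where a_ij * a_ji = 2 or 3), the diagram is a chain of 5 nodes with one extra node attached to the third node from one end (E_6). One simple-root ordering that puts it in standard form is (alpha_5, alpha_2, alpha_4, alpha_1, alpha_3, alpha_6). So the algebra is type E_6.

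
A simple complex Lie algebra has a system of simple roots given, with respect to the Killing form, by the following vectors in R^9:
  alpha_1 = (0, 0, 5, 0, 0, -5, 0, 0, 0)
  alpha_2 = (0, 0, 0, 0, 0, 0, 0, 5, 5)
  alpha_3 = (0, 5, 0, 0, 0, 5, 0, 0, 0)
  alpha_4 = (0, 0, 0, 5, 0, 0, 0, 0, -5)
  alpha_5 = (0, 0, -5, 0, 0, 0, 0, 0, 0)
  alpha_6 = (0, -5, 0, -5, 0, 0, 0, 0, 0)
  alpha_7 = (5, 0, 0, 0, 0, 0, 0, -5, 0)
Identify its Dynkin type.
B_7 (so(15))

Compute the Cartan integers a_ij = 2(alpha_i, alpha_j)/(alpha_j, alpha_j); the resulting 7x7 Cartan matrix is
[[2, 0, -1, 0, -2, 0, 0], [0, 2, 0, -1, 0, 0, -1], [-1, 0, 2, 0, 0, -1, 0], [0, -1, 0, 2, 0, -1, 0], [-1, 0, 0, 0, 2, 0, 0], [0, 0, -1, -1, 0, 2, 0], [0, -1, 0, 0, 0, 0, 2]].
The roots have two lengths (squared-length ratio 2:1); the short ones are alpha_{5}. The associated Dynkin diagram is a chain of 7 nodes with a double edge at one end; the terminal node there is the unique short simple root (B_7), so the type is B_7 (the algebra so(15)).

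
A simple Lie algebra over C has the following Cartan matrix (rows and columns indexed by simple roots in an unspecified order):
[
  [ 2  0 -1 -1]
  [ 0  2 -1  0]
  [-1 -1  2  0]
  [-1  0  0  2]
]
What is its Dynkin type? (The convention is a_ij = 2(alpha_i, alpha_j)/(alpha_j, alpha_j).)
type A_4

The matrix has rank 4 with 2's on the diagonal. Reading the off-diagonal entries as Dynkin edges (a single edge where a_ij = a_ji = -1; a double or triple edge where a_ij * a_ji = 2 or 3), the diagram is a chain of 4 nodes with single edges (A_4). One simple-root ordering that puts it in standard form is (alpha_4, alpha_1, alpha_3, alpha_2). So the algebra is type A_4, i.e. sl(5).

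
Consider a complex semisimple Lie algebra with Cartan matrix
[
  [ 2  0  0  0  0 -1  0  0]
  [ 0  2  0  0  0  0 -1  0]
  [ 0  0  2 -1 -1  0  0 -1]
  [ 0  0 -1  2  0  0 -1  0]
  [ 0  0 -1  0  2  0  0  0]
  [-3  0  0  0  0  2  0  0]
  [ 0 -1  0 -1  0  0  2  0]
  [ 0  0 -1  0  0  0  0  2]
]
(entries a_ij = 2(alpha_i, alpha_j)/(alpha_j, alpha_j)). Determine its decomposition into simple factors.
The diagram associated to this matrix has two connected components: the simple roots {alpha_2, alpha_3, alpha_4, alpha_5, alpha_7, alpha_8} form a chain of 4 nodes with a fork of two nodes at one end (D_6), and {alpha_1, alpha_6} form two nodes joined by a triple edge (G_2). A semisimple Lie algebra decomposes uniquely as the direct sum of simple ideals, one per connected component of its Dynkin diagram, so g ≅ D_6 ⊕ G_2 (dimension 66 + 14 = 80).

D6 + G2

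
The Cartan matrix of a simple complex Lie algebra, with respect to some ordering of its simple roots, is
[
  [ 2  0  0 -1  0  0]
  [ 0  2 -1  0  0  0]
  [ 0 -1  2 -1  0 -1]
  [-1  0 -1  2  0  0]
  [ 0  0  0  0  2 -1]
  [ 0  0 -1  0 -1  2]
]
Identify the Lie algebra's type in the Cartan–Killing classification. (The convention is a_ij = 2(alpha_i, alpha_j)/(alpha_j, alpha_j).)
The matrix has rank 6 with 2's on the diagonal. Reading the off-diagonal entries as Dynkin edges (a single edge where a_ij = a_ji = -1; a double or triple edge where a_ij * a_ji = 2 or 3), the diagram is a chain of 5 nodes with one extra node attached to the third node from one end (E_6). One simple-root ordering that puts it in standard form is (alpha_5, alpha_2, alpha_6, alpha_3, alpha_4, alpha_1). So the algebra is type E_6.

E_6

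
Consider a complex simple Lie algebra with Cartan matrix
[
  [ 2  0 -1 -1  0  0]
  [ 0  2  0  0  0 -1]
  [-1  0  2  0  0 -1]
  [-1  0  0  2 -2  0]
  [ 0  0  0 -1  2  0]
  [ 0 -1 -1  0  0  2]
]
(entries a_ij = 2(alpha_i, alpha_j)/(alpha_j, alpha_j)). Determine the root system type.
The matrix has rank 6 with 2's on the diagonal. Reading the off-diagonal entries as Dynkin edges (a single edge where a_ij = a_ji = -1; a double or triple edge where a_ij * a_ji = 2 or 3), the diagram is a chain of 6 nodes with a double edge at one end; the terminal node there is the unique short simple root (B_6). One simple-root ordering that puts it in standard form is (alpha_2, alpha_6, alpha_3, alpha_1, alpha_4, alpha_5). So the algebra is type B_6, i.e. so(13).

B6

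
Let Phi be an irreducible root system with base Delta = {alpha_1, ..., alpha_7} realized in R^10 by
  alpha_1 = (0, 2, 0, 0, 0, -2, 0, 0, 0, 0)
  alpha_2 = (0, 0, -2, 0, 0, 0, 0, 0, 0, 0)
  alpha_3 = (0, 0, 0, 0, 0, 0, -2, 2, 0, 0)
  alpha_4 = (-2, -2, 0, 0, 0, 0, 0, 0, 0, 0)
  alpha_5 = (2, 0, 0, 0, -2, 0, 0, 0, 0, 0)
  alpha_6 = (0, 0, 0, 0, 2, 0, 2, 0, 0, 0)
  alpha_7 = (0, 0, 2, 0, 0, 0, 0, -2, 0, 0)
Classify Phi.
Compute the Cartan integers a_ij = 2(alpha_i, alpha_j)/(alpha_j, alpha_j); the resulting 7x7 Cartan matrix is
[[2, 0, 0, -1, 0, 0, 0], [0, 2, 0, 0, 0, 0, -1], [0, 0, 2, 0, 0, -1, -1], [-1, 0, 0, 2, -1, 0, 0], [0, 0, 0, -1, 2, -1, 0], [0, 0, -1, 0, -1, 2, 0], [0, -2, -1, 0, 0, 0, 2]].
The roots have two lengths (squared-length ratio 2:1); the short ones are alpha_{2}. The associated Dynkin diagram is a chain of 7 nodes with a double edge at one end; the terminal node there is the unique short simple root (B_7), so the type is B_7 (the algebra so(15)).

B7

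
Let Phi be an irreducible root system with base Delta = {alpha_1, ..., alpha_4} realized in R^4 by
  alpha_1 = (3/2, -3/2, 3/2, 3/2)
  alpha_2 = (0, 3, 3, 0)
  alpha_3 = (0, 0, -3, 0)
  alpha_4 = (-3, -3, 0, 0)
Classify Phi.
F4

Compute the Cartan integers a_ij = 2(alpha_i, alpha_j)/(alpha_j, alpha_j); the resulting 4x4 Cartan matrix is
[[2, 0, -1, 0], [0, 2, -2, -1], [-1, -1, 2, 0], [0, -1, 0, 2]].
The roots have two lengths (squared-length ratio 2:1); the short ones are alpha_{1,3}. The associated Dynkin diagram is a chain of 4 nodes with a double edge between the middle two (F_4), so the type is F_4.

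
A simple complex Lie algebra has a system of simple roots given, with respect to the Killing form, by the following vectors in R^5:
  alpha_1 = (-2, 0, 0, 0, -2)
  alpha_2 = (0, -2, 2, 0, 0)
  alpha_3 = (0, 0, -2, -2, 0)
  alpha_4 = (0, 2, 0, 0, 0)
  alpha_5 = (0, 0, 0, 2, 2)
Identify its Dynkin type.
Compute the Cartan integers a_ij = 2(alpha_i, alpha_j)/(alpha_j, alpha_j); the resulting 5x5 Cartan matrix is
[[2, 0, 0, 0, -1], [0, 2, -1, -2, 0], [0, -1, 2, 0, -1], [0, -1, 0, 2, 0], [-1, 0, -1, 0, 2]].
The roots have two lengths (squared-length ratio 2:1); the short ones are alpha_{4}. The associated Dynkin diagram is a chain of 5 nodes with a double edge at one end; the terminal node there is the unique short simple root (B_5), so the type is B_5 (the algebra so(11)).

B_5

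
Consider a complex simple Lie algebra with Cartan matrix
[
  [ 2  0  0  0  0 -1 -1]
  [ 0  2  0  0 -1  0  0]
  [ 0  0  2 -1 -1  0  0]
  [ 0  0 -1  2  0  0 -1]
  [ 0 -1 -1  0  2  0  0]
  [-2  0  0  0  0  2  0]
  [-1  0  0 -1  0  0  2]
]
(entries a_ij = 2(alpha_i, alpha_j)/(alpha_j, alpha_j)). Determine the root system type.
C7

The matrix has rank 7 with 2's on the diagonal. Reading the off-diagonal entries as Dynkin edges (a single edge where a_ij = a_ji = -1; a double or triple edge where a_ij * a_ji = 2 or 3), the diagram is a chain of 7 nodes with a double edge at one end; the terminal node there is the unique long simple root (C_7). One simple-root ordering that puts it in standard form is (alpha_2, alpha_5, alpha_3, alpha_4, alpha_7, alpha_1, alpha_6). So the algebra is type C_7, i.e. sp(14).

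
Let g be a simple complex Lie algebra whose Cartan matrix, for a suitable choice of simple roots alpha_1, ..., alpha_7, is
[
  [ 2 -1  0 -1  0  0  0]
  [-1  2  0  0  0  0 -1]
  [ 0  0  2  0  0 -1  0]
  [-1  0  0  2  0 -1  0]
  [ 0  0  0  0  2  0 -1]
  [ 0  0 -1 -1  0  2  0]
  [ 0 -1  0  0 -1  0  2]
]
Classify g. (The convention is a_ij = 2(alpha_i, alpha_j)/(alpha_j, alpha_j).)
type A_7

The matrix has rank 7 with 2's on the diagonal. Reading the off-diagonal entries as Dynkin edges (a single edge where a_ij = a_ji = -1; a double or triple edge where a_ij * a_ji = 2 or 3), the diagram is a chain of 7 nodes with single edges (A_7). One simple-root ordering that puts it in standard form is (alpha_5, alpha_7, alpha_2, alpha_1, alpha_4, alpha_6, alpha_3). So the algebra is type A_7, i.e. sl(8).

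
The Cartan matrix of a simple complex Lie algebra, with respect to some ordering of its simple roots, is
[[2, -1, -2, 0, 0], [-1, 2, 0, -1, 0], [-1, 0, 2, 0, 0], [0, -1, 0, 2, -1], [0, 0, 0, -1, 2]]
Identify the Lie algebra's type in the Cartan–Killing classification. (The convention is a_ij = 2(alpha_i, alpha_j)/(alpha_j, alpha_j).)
type B_5

The matrix has rank 5 with 2's on the diagonal. Reading the off-diagonal entries as Dynkin edges (a single edge where a_ij = a_ji = -1; a double or triple edge where a_ij * a_ji = 2 or 3), the diagram is a chain of 5 nodes with a double edge at one end; the terminal node there is the unique short simple root (B_5). One simple-root ordering that puts it in standard form is (alpha_5, alpha_4, alpha_2, alpha_1, alpha_3). So the algebra is type B_5, i.e. so(11).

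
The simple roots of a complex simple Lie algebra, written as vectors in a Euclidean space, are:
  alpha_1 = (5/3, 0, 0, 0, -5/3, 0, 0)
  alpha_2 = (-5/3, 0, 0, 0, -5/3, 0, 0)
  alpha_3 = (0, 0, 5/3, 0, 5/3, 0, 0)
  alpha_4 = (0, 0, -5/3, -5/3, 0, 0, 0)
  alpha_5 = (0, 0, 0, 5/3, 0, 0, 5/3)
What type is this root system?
Compute the Cartan integers a_ij = 2(alpha_i, alpha_j)/(alpha_j, alpha_j); the resulting 5x5 Cartan matrix is
[[2, 0, -1, 0, 0], [0, 2, -1, 0, 0], [-1, -1, 2, -1, 0], [0, 0, -1, 2, -1], [0, 0, 0, -1, 2]].
All simple roots have the same length, so the diagram is simply laced. The associated Dynkin diagram is a chain of 3 nodes with a fork of two nodes at one end (D_5), so the type is D_5 (the algebra so(10)).

D_5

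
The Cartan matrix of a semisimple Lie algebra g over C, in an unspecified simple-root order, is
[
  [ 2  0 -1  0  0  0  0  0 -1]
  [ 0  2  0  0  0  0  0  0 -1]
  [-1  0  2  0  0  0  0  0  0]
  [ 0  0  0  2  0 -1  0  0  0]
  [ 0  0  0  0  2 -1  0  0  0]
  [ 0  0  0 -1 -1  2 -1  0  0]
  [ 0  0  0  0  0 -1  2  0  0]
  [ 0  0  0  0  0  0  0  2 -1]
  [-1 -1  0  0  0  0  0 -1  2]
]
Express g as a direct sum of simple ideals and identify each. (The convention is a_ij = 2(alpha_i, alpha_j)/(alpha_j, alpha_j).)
The diagram associated to this matrix has two connected components: the simple roots {alpha_4, alpha_5, alpha_6, alpha_7} form a chain of 2 nodes with a fork of two nodes at one end (D_4), and {alpha_1, alpha_2, alpha_3, alpha_8, alpha_9} form a chain of 3 nodes with a fork of two nodes at one end (D_5). A semisimple Lie algebra decomposes uniquely as the direct sum of simple ideals, one per connected component of its Dynkin diagram, so g ≅ D_4 ⊕ D_5 (dimension 28 + 45 = 73).

D_4 (so(8)) + D_5 (so(10))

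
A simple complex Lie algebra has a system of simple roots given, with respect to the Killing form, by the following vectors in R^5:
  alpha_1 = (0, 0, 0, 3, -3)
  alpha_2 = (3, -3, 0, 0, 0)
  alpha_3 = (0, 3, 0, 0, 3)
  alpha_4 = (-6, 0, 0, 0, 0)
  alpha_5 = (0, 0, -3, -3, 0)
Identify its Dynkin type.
Compute the Cartan integers a_ij = 2(alpha_i, alpha_j)/(alpha_j, alpha_j); the resulting 5x5 Cartan matrix is
[[2, 0, -1, 0, -1], [0, 2, -1, -1, 0], [-1, -1, 2, 0, 0], [0, -2, 0, 2, 0], [-1, 0, 0, 0, 2]].
The roots have two lengths (squared-length ratio 2:1); the short ones are alpha_{1,2,3,5}. The associated Dynkin diagram is a chain of 5 nodes with a double edge at one end; the terminal node there is the unique long simple root (C_5), so the type is C_5 (the algebra sp(10)).

type C_5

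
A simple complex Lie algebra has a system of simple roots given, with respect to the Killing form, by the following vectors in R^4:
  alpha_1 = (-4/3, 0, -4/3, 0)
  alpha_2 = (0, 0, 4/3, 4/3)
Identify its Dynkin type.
Compute the Cartan integers a_ij = 2(alpha_i, alpha_j)/(alpha_j, alpha_j); the resulting 2x2 Cartan matrix is
[[2, -1], [-1, 2]].
All simple roots have the same length, so the diagram is simply laced. The associated Dynkin diagram is a chain of 2 nodes with single edges (A_2), so the type is A_2 (the algebra sl(3)).

A2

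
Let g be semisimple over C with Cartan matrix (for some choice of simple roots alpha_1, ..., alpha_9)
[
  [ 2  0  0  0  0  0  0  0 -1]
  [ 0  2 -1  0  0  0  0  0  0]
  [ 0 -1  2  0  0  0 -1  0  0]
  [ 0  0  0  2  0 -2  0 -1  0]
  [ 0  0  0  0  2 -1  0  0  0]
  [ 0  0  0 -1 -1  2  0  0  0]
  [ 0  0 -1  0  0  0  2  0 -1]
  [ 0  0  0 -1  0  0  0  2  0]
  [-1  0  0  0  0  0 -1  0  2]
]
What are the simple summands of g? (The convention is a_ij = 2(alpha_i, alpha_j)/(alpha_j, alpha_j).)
The diagram associated to this matrix has two connected components: the simple roots {alpha_1, alpha_2, alpha_3, alpha_7, alpha_9} form a chain of 5 nodes with single edges (A_5), and {alpha_4, alpha_5, alpha_6, alpha_8} form a chain of 4 nodes with a double edge between the middle two (F_4). A semisimple Lie algebra decomposes uniquely as the direct sum of simple ideals, one per connected component of its Dynkin diagram, so g ≅ A_5 ⊕ F_4 (dimension 35 + 52 = 87).

A5 + F4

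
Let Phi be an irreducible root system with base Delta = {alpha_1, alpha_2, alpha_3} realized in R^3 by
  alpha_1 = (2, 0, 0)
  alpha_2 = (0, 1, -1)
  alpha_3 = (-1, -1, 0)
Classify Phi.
C_3

Compute the Cartan integers a_ij = 2(alpha_i, alpha_j)/(alpha_j, alpha_j); the resulting 3x3 Cartan matrix is
[[2, 0, -2], [0, 2, -1], [-1, -1, 2]].
The roots have two lengths (squared-length ratio 2:1); the short ones are alpha_{2,3}. The associated Dynkin diagram is a chain of 3 nodes with a double edge at one end; the terminal node there is the unique long simple root (C_3), so the type is C_3 (the algebra sp(6)).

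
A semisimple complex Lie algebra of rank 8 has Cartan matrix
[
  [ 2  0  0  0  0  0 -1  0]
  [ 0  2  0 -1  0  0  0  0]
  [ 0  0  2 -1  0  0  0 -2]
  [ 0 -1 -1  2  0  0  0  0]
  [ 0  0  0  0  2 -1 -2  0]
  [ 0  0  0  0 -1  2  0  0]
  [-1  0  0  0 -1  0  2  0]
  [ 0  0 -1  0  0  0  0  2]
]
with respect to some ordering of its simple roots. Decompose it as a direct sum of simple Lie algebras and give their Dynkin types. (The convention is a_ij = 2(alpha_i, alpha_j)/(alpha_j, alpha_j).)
The diagram associated to this matrix has two connected components: the simple roots {alpha_2, alpha_3, alpha_4, alpha_8} form a chain of 4 nodes with a double edge at one end; the terminal node there is the unique short simple root (B_4), and {alpha_1, alpha_5, alpha_6, alpha_7} form a chain of 4 nodes with a double edge between the middle two (F_4). A semisimple Lie algebra decomposes uniquely as the direct sum of simple ideals, one per connected component of its Dynkin diagram, so g ≅ B_4 ⊕ F_4 (dimension 36 + 52 = 88).

type B_4 + type F_4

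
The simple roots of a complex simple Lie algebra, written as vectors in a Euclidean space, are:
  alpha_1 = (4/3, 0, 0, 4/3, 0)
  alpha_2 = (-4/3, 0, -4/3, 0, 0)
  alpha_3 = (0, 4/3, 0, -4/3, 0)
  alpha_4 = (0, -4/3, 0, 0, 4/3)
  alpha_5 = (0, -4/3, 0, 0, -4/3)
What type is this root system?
type D_5

Compute the Cartan integers a_ij = 2(alpha_i, alpha_j)/(alpha_j, alpha_j); the resulting 5x5 Cartan matrix is
[[2, -1, -1, 0, 0], [-1, 2, 0, 0, 0], [-1, 0, 2, -1, -1], [0, 0, -1, 2, 0], [0, 0, -1, 0, 2]].
All simple roots have the same length, so the diagram is simply laced. The associated Dynkin diagram is a chain of 3 nodes with a fork of two nodes at one end (D_5), so the type is D_5 (the algebra so(10)).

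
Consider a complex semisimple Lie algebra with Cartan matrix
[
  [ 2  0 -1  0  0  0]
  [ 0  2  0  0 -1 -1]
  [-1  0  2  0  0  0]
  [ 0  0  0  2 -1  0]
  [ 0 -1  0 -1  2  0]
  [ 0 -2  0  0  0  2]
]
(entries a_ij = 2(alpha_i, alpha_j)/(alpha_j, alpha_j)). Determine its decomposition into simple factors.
The diagram associated to this matrix has two connected components: the simple roots {alpha_1, alpha_3} form a chain of 2 nodes with single edges (A_2), and {alpha_2, alpha_4, alpha_5, alpha_6} form a chain of 4 nodes with a double edge at one end; the terminal node there is the unique long simple root (C_4). A semisimple Lie algebra decomposes uniquely as the direct sum of simple ideals, one per connected component of its Dynkin diagram, so g ≅ A_2 ⊕ C_4 (dimension 8 + 36 = 44).

A2 ⊕ C4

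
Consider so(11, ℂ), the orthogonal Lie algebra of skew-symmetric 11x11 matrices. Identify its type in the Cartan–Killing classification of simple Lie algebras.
B_5 (so(11))

This is so(11) with 11 odd, which has dimension 11(11-1)/2 = 55 and rank (11-1)/2 = 5. In the classification of classical Lie algebras, the orthogonal algebra so(2n+1) in an odd number of variables has type B_n; here n = 5, so the Dynkin diagram is a chain of 5 nodes with a double edge at one end; the terminal node there is the unique short simple root (B_5). Hence the type is B_5.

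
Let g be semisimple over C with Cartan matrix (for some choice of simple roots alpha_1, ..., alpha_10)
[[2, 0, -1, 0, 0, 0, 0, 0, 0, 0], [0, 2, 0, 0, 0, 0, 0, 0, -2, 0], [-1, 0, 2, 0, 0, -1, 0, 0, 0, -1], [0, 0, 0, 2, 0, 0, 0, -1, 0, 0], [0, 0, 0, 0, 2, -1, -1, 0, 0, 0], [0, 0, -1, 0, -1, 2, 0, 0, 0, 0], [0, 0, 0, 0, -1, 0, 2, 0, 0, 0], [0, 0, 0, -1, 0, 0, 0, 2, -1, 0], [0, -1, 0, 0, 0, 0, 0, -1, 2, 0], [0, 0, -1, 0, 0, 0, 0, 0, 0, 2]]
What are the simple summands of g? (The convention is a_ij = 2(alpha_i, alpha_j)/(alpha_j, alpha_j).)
type C_4 + type D_6

The diagram associated to this matrix has two connected components: the simple roots {alpha_2, alpha_4, alpha_8, alpha_9} form a chain of 4 nodes with a double edge at one end; the terminal node there is the unique long simple root (C_4), and {alpha_1, alpha_3, alpha_5, alpha_6, alpha_7, alpha_10} form a chain of 4 nodes with a fork of two nodes at one end (D_6). A semisimple Lie algebra decomposes uniquely as the direct sum of simple ideals, one per connected component of its Dynkin diagram, so g ≅ C_4 ⊕ D_6 (dimension 36 + 66 = 102).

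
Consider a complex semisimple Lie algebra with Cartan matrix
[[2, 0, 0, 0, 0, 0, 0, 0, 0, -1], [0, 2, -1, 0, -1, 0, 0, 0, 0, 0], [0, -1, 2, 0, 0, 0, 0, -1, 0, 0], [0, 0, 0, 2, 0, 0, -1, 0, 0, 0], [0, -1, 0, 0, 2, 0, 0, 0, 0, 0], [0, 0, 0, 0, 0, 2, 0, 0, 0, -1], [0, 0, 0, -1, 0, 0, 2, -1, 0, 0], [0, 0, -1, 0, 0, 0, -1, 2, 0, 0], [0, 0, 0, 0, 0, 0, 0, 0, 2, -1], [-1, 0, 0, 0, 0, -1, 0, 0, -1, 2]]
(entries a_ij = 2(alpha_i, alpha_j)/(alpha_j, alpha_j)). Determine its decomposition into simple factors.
The diagram associated to this matrix has two connected components: the simple roots {alpha_2, alpha_3, alpha_4, alpha_5, alpha_7, alpha_8} form a chain of 6 nodes with single edges (A_6), and {alpha_1, alpha_6, alpha_9, alpha_10} form a chain of 2 nodes with a fork of two nodes at one end (D_4). A semisimple Lie algebra decomposes uniquely as the direct sum of simple ideals, one per connected component of its Dynkin diagram, so g ≅ A_6 ⊕ D_4 (dimension 48 + 28 = 76).

A_6 + D_4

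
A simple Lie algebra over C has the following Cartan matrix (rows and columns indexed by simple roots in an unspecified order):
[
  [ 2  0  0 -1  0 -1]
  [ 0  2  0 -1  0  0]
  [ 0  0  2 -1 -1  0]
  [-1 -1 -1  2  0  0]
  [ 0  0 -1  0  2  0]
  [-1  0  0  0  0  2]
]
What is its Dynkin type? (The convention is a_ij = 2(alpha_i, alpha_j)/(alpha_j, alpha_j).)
E_6

The matrix has rank 6 with 2's on the diagonal. Reading the off-diagonal entries as Dynkin edges (a single edge where a_ij = a_ji = -1; a double or triple edge where a_ij * a_ji = 2 or 3), the diagram is a chain of 5 nodes with one extra node attached to the third node from one end (E_6). One simple-root ordering that puts it in standard form is (alpha_6, alpha_2, alpha_1, alpha_4, alpha_3, alpha_5). So the algebra is type E_6.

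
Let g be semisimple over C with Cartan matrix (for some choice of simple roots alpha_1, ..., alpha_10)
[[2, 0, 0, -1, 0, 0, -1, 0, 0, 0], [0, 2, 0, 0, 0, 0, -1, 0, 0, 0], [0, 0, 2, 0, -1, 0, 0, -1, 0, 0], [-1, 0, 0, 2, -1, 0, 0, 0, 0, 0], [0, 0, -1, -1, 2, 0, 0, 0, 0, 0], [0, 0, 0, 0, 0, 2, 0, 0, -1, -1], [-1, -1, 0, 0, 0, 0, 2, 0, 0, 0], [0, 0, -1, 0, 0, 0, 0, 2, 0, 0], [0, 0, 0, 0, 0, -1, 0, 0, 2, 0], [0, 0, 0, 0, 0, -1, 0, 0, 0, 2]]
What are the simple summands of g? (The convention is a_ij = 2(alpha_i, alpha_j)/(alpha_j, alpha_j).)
The diagram associated to this matrix has two connected components: the simple roots {alpha_6, alpha_9, alpha_10} form a chain of 3 nodes with single edges (A_3), and {alpha_1, alpha_2, alpha_3, alpha_4, alpha_5, alpha_7, alpha_8} form a chain of 7 nodes with single edges (A_7). A semisimple Lie algebra decomposes uniquely as the direct sum of simple ideals, one per connected component of its Dynkin diagram, so g ≅ A_3 ⊕ A_7 (dimension 15 + 63 = 78).

type A_3 + type A_7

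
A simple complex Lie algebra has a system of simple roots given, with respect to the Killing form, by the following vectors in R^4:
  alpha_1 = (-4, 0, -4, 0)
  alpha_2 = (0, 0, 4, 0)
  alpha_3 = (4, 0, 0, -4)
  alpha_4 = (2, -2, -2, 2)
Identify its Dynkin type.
Compute the Cartan integers a_ij = 2(alpha_i, alpha_j)/(alpha_j, alpha_j); the resulting 4x4 Cartan matrix is
[[2, -2, -1, 0], [-1, 2, 0, -1], [-1, 0, 2, 0], [0, -1, 0, 2]].
The roots have two lengths (squared-length ratio 2:1); the short ones are alpha_{2,4}. The associated Dynkin diagram is a chain of 4 nodes with a double edge between the middle two (F_4), so the type is F_4.

F4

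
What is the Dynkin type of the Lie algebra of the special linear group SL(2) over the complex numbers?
A1

This is sl(2), which has dimension 2^2 - 1 = 3 and rank 2 - 1 = 1 (a Cartan subalgebra is the diagonal traceless matrices). In the classification of classical Lie algebras, the special linear algebra sl(n+1) has type A_n; here n = 1, so the Dynkin diagram is a chain of 1 nodes with single edges (A_1). Hence the type is A_1.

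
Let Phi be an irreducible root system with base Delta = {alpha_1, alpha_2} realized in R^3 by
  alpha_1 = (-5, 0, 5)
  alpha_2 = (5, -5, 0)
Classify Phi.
Compute the Cartan integers a_ij = 2(alpha_i, alpha_j)/(alpha_j, alpha_j); the resulting 2x2 Cartan matrix is
[[2, -1], [-1, 2]].
All simple roots have the same length, so the diagram is simply laced. The associated Dynkin diagram is a chain of 2 nodes with single edges (A_2), so the type is A_2 (the algebra sl(3)).

A2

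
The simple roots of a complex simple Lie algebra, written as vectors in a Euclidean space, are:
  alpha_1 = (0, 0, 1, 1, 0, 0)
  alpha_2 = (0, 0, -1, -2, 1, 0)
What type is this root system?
Compute the Cartan integers a_ij = 2(alpha_i, alpha_j)/(alpha_j, alpha_j); the resulting 2x2 Cartan matrix is
[[2, -1], [-3, 2]].
The roots have two lengths (squared-length ratio 3:1); the short ones are alpha_{1}. The associated Dynkin diagram is two nodes joined by a triple edge (G_2), so the type is G_2.

G_2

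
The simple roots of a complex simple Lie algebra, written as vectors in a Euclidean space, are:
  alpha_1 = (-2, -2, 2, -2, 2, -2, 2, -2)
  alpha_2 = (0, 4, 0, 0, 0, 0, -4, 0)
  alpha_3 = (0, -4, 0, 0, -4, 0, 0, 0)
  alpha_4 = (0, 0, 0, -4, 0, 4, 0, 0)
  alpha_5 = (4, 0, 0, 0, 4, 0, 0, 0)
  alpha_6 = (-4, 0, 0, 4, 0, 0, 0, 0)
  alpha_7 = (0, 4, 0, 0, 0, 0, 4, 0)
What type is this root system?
Compute the Cartan integers a_ij = 2(alpha_i, alpha_j)/(alpha_j, alpha_j); the resulting 7x7 Cartan matrix is
[[2, -1, 0, 0, 0, 0, 0], [-1, 2, -1, 0, 0, 0, 0], [0, -1, 2, 0, -1, 0, -1], [0, 0, 0, 2, 0, -1, 0], [0, 0, -1, 0, 2, -1, 0], [0, 0, 0, -1, -1, 2, 0], [0, 0, -1, 0, 0, 0, 2]].
All simple roots have the same length, so the diagram is simply laced. The associated Dynkin diagram is a chain of 6 nodes with one extra node attached to the third node from one end (E_7), so the type is E_7.

type E_7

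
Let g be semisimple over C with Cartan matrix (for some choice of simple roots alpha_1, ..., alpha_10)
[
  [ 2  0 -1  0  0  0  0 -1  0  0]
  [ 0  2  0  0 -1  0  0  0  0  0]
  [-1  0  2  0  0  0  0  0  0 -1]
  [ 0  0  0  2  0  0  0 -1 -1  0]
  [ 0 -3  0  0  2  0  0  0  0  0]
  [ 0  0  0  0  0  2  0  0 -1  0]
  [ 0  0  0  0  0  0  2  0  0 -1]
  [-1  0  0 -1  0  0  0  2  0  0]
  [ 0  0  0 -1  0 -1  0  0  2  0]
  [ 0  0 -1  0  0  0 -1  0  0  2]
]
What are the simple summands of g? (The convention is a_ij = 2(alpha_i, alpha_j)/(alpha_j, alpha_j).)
The diagram associated to this matrix has two connected components: the simple roots {alpha_1, alpha_3, alpha_4, alpha_6, alpha_7, alpha_8, alpha_9, alpha_10} form a chain of 8 nodes with single edges (A_8), and {alpha_2, alpha_5} form two nodes joined by a triple edge (G_2). A semisimple Lie algebra decomposes uniquely as the direct sum of simple ideals, one per connected component of its Dynkin diagram, so g ≅ A_8 ⊕ G_2 (dimension 80 + 14 = 94).

A_8 (sl(9)) ⊕ G_2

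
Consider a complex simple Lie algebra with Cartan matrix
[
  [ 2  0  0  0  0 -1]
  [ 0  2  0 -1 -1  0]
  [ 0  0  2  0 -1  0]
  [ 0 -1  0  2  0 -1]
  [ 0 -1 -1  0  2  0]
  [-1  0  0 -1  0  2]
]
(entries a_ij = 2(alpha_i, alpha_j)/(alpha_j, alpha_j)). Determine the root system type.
The matrix has rank 6 with 2's on the diagonal. Reading the off-diagonal entries as Dynkin edges (a single edge where a_ij = a_ji = -1; a double or triple edge where a_ij * a_ji = 2 or 3), the diagram is a chain of 6 nodes with single edges (A_6). One simple-root ordering that puts it in standard form is (alpha_3, alpha_5, alpha_2, alpha_4, alpha_6, alpha_1). So the algebra is type A_6, i.e. sl(7).

type A_6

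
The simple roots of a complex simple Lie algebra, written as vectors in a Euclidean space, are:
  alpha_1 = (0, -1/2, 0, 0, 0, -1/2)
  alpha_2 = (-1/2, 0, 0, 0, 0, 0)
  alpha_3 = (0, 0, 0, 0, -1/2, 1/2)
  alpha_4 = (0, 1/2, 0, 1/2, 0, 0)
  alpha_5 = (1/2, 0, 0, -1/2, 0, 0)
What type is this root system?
Compute the Cartan integers a_ij = 2(alpha_i, alpha_j)/(alpha_j, alpha_j); the resulting 5x5 Cartan matrix is
[[2, 0, -1, -1, 0], [0, 2, 0, 0, -1], [-1, 0, 2, 0, 0], [-1, 0, 0, 2, -1], [0, -2, 0, -1, 2]].
The roots have two lengths (squared-length ratio 2:1); the short ones are alpha_{2}. The associated Dynkin diagram is a chain of 5 nodes with a double edge at one end; the terminal node there is the unique short simple root (B_5), so the type is B_5 (the algebra so(11)).

B_5 (so(11))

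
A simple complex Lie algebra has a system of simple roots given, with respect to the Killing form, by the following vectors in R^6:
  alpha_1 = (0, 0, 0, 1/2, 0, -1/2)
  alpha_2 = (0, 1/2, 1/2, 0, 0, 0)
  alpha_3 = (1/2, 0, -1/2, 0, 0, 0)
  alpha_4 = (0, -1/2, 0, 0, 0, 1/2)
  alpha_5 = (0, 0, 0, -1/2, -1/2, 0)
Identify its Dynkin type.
Compute the Cartan integers a_ij = 2(alpha_i, alpha_j)/(alpha_j, alpha_j); the resulting 5x5 Cartan matrix is
[[2, 0, 0, -1, -1], [0, 2, -1, -1, 0], [0, -1, 2, 0, 0], [-1, -1, 0, 2, 0], [-1, 0, 0, 0, 2]].
All simple roots have the same length, so the diagram is simply laced. The associated Dynkin diagram is a chain of 5 nodes with single edges (A_5), so the type is A_5 (the algebra sl(6)).

A5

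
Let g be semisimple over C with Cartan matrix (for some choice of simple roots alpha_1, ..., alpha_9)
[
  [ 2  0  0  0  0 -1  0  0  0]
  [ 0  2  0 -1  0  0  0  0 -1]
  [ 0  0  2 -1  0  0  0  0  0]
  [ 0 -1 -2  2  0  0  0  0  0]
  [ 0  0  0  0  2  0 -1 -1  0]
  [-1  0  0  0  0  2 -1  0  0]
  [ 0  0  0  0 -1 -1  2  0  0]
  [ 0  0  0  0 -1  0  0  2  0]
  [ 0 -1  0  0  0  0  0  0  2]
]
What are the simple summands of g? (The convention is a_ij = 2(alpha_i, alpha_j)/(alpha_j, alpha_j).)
The diagram associated to this matrix has two connected components: the simple roots {alpha_1, alpha_5, alpha_6, alpha_7, alpha_8} form a chain of 5 nodes with single edges (A_5), and {alpha_2, alpha_3, alpha_4, alpha_9} form a chain of 4 nodes with a double edge at one end; the terminal node there is the unique short simple root (B_4). A semisimple Lie algebra decomposes uniquely as the direct sum of simple ideals, one per connected component of its Dynkin diagram, so g ≅ A_5 ⊕ B_4 (dimension 35 + 36 = 71).

A_5 ⊕ B_4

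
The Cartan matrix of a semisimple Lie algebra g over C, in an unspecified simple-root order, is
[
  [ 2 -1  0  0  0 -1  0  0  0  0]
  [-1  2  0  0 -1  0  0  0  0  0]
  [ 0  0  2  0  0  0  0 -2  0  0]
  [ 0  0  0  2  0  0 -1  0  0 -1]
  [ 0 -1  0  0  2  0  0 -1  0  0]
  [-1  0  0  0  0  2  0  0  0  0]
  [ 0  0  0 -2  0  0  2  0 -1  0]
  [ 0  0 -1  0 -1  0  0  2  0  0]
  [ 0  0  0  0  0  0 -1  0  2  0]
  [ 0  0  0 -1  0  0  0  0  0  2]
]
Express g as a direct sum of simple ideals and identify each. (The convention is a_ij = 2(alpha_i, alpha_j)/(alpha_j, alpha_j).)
The diagram associated to this matrix has two connected components: the simple roots {alpha_1, alpha_2, alpha_3, alpha_5, alpha_6, alpha_8} form a chain of 6 nodes with a double edge at one end; the terminal node there is the unique long simple root (C_6), and {alpha_4, alpha_7, alpha_9, alpha_10} form a chain of 4 nodes with a double edge between the middle two (F_4). A semisimple Lie algebra decomposes uniquely as the direct sum of simple ideals, one per connected component of its Dynkin diagram, so g ≅ C_6 ⊕ F_4 (dimension 78 + 52 = 130).

C_6 ⊕ F_4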